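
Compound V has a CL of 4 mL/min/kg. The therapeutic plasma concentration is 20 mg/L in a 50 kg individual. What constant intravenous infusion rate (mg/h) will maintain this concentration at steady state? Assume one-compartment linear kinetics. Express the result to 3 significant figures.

240 mg/h

CL = 4 mL/min/kg × 50 kg = 200.0 mL/min = 200.0 × 60/1000 = 12.00 L/h
At steady state, infusion rate equals elimination rate: rate in = CL × Css.
Infusion rate = CL · Css = 12.00 L/h × 20 mg/L = 240.0 mg/h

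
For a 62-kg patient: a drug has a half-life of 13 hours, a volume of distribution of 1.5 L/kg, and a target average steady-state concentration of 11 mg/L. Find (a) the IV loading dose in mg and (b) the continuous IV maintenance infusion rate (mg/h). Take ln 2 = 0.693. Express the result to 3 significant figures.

Vd = 1.5 L/kg × 62 kg = 93.00 L
LD = Vd × C = 93.00 × 11 = 1023 mg
CL = 0.693 × Vd / t½ = 0.693 × 93.00 / 13 = 4.958 L/h
Infusion rate = CL × Css = 4.958 × 11 = 54.54 mg/h

(a) 1020 mg; (b) 54.5 mg/h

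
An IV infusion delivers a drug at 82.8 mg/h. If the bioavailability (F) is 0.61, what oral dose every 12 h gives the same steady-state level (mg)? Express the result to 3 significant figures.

1630 mg

To maintain the same Css, the systemic dosing rate must be unchanged: F·D/τ = infusion rate.
D = rate × τ / F = 82.8 × 12 / 0.61 = 1629 mg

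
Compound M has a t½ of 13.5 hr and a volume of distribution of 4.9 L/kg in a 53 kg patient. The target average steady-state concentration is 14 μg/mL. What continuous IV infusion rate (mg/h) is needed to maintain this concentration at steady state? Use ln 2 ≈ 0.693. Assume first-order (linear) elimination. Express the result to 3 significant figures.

187 mg/h

Vd = 4.9 L/kg × 53 kg = 259.7 L
CL = ln 2 · Vd / t½ = 0.693 × 259.7 / 13.5 = 13.33 L/h
Infusion rate = CL × Css = 13.33 × 14 = 186.6 mg/h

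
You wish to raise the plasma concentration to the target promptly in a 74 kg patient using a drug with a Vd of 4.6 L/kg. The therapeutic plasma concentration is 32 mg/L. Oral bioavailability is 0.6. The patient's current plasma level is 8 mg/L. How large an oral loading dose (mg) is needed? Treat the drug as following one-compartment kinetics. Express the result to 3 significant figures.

Vd(total) = 74 kg × 4.6 L/kg = 340.4 L
The loading dose fills Vd to the target concentration.
Concentration deficit ΔC = 32 − 8 = 24.00 mg/L
LD = Vd × ΔC / F = 340.4 × 24.00 / 0.6 = 13620 mg

13600 mg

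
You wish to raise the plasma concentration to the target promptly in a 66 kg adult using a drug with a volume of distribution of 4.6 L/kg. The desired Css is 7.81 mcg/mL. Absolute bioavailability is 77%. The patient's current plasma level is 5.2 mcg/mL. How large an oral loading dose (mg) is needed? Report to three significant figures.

Vd(total) = 66 kg × 4.6 L/kg = 303.6 L
The loading dose fills Vd to the target concentration.
Concentration deficit ΔC = 7.81 − 5.2 = 2.610 mg/L
LD = Vd × ΔC / F = 303.6 × 2.610 / 0.77 = 1029 mg

1030 mg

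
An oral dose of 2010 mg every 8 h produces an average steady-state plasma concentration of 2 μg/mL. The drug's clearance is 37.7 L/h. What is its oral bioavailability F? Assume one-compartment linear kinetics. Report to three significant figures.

F·D/τ = CL·Css at steady state → F = CL·Css·τ / D.
F = 37.7 × 2 × 8 / 2010 = 0.300

0.300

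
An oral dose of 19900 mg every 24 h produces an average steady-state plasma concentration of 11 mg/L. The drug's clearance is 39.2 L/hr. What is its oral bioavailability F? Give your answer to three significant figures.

F·D/τ = CL·Css at steady state → F = CL·Css·τ / D.
F = 39.2 × 11 × 24 / 19900 = 0.520

0.520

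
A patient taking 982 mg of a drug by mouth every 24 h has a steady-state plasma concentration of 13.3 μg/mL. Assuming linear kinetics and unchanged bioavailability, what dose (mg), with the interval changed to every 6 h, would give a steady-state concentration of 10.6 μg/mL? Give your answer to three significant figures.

With linear kinetics, Css is proportional to dose rate (D/τ) at fixed clearance.
D₂ = D₁ × (Css,target / Css,current) × (τ₂/τ₁) = 982 × (10.6/13.3) × (6/24) = 195.7 mg

196 mg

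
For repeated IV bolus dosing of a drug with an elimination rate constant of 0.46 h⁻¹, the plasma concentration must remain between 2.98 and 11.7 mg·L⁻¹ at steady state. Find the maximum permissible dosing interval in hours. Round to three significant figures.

2.97 h

Between IV bolus doses, concentration decays as C = C₀·e^(−kτ), so C_peak/C_trough = e^(kτ).
τ_max = ln(C_peak/C_trough) / k = ln(11.7/2.98) / 0.4600 = 1.368 / 0.4600 = 2.974 h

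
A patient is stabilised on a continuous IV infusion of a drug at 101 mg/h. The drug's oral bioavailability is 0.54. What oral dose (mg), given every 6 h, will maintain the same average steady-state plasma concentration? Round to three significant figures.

To maintain the same Css, the systemic dosing rate must be unchanged: F·D/τ = infusion rate.
D = rate × τ / F = 101 × 6 / 0.54 = 1122 mg

1120 mg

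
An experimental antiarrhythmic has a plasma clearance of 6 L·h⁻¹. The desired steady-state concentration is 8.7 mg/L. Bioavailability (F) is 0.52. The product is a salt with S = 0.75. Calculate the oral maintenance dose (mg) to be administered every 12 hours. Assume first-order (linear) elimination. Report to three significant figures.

1610 mg

D = CL × Css × τ / F / S = 6.000 × 8.7 × 12 / 0.52 / 0.75 = 1606 mg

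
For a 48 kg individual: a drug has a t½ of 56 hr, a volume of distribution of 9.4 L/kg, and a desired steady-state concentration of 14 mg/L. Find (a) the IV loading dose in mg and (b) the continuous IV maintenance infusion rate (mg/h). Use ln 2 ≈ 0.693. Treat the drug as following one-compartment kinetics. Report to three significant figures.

(a) 6320 mg; (b) 78.2 mg/h

Vd = 9.4 L/kg × 48 kg = 451.2 L
LD = Vd × C = 451.2 × 14 = 6317 mg
CL = 0.693 × Vd / t½ = 0.693 × 451.2 / 56 = 5.584 L/h
Infusion rate = CL × Css = 5.584 × 14 = 78.18 mg/h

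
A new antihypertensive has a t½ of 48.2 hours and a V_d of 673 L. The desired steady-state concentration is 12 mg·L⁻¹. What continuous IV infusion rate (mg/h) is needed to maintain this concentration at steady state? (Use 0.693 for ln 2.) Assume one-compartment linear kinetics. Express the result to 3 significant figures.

CL = ln 2 · Vd / t½ = 0.693 × 673.0 / 48.2 = 9.676 L/h
Infusion rate = CL × Css = 9.676 × 12 = 116.1 mg/h

116 mg/h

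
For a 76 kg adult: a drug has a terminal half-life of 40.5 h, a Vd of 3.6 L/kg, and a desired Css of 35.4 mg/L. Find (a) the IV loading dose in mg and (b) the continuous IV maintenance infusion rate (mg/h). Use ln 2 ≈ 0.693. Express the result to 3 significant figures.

(a) 9690 mg; (b) 166 mg/h

Vd = 3.6 L/kg × 76 kg = 273.6 L
LD = Vd × C = 273.6 × 35.4 = 9685 mg
CL = 0.693 × Vd / t½ = 0.693 × 273.6 / 40.5 = 4.682 L/h
Infusion rate = CL × Css = 4.682 × 35.4 = 165.7 mg/h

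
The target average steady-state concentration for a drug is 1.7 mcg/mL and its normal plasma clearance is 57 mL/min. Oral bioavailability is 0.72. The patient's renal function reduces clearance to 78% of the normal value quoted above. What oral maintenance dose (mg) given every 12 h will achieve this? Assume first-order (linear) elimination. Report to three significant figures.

75.6 mg

CL = 57 mL/min = 57 × 0.06 = 3.420 L/h
Patient clearance = 0.78 × 3.420 = 2.668 L/h
At steady state, dose per interval replaces the amount cleared in that interval: F·D/τ = CL·Css.
D = CL × Css × τ / F = 2.668 × 1.7 × 12 / 0.72 = 75.59 mg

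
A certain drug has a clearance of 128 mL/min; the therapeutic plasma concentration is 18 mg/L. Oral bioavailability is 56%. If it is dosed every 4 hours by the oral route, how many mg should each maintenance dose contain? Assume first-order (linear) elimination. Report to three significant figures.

987 mg

Convert clearance: 128 mL/min × 60 min/h ÷ 1000 mL/L = 7.680 L/h
At steady state, dose per interval replaces the amount cleared in that interval: F·D/τ = CL·Css.
D = CL × Css × τ / F = 7.680 × 18 × 4 / 0.56 = 987.4 mg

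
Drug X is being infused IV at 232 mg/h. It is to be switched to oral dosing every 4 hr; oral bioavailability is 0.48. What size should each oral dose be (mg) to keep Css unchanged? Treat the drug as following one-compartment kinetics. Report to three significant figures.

To maintain the same Css, the systemic dosing rate must be unchanged: F·D/τ = infusion rate.
D = rate × τ / F = 232 × 4 / 0.48 = 1933 mg

1930 mg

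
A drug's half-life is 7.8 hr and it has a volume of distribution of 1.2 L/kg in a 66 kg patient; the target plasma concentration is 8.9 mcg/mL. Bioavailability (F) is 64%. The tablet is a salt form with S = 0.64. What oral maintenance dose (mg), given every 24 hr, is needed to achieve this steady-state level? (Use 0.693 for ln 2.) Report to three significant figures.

3670 mg

Total Vd = 1.2 × 66 = 79.20 L
CL = ln 2 · Vd / t½ = 0.693 × 79.20 / 7.8 = 7.037 L/h
D = CL × Css × τ / F / S = 7.037 × 8.9 × 24 / 0.64 / 0.64 = 3670 mg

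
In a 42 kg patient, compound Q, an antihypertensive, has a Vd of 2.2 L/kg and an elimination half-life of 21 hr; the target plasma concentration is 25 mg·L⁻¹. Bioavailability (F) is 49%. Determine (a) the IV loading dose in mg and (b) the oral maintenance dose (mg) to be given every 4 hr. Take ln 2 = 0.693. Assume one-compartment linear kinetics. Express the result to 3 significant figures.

Total Vd = 2.2 × 42 = 92.40 L
LD = Vd × C = 92.40 × 25 = 2310 mg
CL = 0.693 × Vd / t½ = 0.693 × 92.40 / 21 = 3.049 L/h
D = CL × Css × τ / F = 3.049 × 25 × 4 / 0.49 = 622.2 mg

(a) 2310 mg; (b) 622 mg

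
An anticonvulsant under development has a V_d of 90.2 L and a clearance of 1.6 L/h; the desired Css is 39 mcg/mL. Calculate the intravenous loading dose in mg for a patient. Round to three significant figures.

3520 mg

LD = Vd × C = 90.20 × 39.00 = 3518 mg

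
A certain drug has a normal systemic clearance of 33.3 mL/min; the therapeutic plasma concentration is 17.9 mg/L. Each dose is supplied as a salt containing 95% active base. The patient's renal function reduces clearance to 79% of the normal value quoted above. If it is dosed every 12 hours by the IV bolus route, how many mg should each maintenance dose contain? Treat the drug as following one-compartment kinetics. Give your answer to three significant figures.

Convert clearance: 33.3 mL/min × 60 min/h ÷ 1000 mL/L = 1.998 L/h
Patient clearance = 0.79 × 1.998 = 1.578 L/h
D = CL × Css × τ / S = 1.578 × 17.9 × 12 / 0.95 = 356.8 mg

357 mg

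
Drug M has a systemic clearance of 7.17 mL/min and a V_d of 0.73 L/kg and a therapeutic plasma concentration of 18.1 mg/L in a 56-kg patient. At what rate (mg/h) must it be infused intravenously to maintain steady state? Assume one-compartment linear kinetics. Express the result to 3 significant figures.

Convert clearance: 7.17 mL/min × 60 min/h ÷ 1000 mL/L = 0.4302 L/h
R₀ = 0.4302 × 18.1 = 7.787 mg/h

7.79 mg/h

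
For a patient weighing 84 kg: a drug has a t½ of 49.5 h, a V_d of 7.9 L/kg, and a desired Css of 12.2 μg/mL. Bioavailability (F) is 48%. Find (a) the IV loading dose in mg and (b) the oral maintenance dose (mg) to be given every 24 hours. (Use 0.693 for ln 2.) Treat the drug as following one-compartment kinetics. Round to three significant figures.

Vd = 7.9 L/kg × 84 kg = 663.6 L
LD = Vd × C = 663.6 × 12.2 = 8096 mg
CL = 0.693 × Vd / t½ = 0.693 × 663.6 / 49.5 = 9.290 L/h
D = CL × Css × τ / F = 9.290 × 12.2 × 24 / 0.48 = 5667 mg

(a) 8100 mg; (b) 5670 mg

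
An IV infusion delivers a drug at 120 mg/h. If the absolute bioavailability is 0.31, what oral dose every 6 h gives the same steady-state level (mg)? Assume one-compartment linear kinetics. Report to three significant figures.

To maintain the same Css, the systemic dosing rate must be unchanged: F·D/τ = infusion rate.
D = rate × τ / F = 120 × 6 / 0.31 = 2323 mg

2320 mg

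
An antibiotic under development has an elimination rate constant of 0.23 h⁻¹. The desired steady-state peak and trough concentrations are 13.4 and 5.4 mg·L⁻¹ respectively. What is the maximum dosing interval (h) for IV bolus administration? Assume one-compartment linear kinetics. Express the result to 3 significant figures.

Between IV bolus doses, concentration decays as C = C₀·e^(−kτ), so C_peak/C_trough = e^(kτ).
τ_max = ln(C_peak/C_trough) / k = ln(13.4/5.4) / 0.2300 = 0.9089 / 0.2300 = 3.952 h

3.95 h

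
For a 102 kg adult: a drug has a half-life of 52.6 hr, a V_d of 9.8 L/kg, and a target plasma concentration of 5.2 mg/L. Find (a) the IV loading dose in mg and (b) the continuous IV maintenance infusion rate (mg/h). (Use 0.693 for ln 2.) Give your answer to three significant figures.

Total Vd = 9.8 × 102 = 999.6 L
LD = Vd × C = 999.6 × 5.2 = 5198 mg
CL = 0.693 × Vd / t½ = 0.693 × 999.6 / 52.6 = 13.17 L/h
Infusion rate = CL × Css = 13.17 × 5.2 = 68.48 mg/h

(a) 5200 mg; (b) 68.5 mg/h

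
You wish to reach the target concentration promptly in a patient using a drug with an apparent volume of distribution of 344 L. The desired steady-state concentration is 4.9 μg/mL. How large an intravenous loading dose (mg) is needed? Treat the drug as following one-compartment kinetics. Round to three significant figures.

1690 mg

The loading dose fills Vd to the target concentration.
LD = Vd × C = 344.0 × 4.900 = 1686 mg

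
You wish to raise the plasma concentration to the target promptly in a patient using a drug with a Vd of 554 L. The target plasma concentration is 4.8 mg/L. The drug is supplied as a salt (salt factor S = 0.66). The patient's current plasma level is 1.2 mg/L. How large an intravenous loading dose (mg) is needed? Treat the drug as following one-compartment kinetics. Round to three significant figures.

Concentration deficit ΔC = 4.8 − 1.2 = 3.600 mg/L
LD = Vd × ΔC / S = 554.0 × 3.600 / 0.66 = 3022 mg

3020 mg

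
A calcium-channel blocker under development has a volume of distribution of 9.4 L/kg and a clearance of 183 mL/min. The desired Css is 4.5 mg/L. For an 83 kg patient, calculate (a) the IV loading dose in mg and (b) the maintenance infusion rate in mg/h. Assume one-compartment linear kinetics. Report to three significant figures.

(a) 3510 mg; (b) 49.4 mg/h

Vd(total) = 83 kg × 9.4 L/kg = 780.2 L
Loading: fill Vd to C_target → 780.2 L × 4.5 mg/L = 3511 mg
CL = 183 mL/min × 60/1000 = 10.98 L/h
Maintenance: replace elimination → rate = CL × Css = 10.98 × 4.5 = 49.41 mg/h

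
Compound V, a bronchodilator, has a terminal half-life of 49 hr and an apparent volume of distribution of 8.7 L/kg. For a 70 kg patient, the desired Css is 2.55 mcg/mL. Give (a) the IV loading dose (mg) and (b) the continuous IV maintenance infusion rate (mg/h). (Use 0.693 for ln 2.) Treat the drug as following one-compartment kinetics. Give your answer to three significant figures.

Total Vd = 8.7 × 70 = 609.0 L
LD = Vd × C = 609.0 × 2.55 = 1553 mg
CL = 0.693 × Vd / t½ = 0.693 × 609.0 / 49 = 8.613 L/h
Infusion rate = CL × Css = 8.613 × 2.55 = 21.96 mg/h

(a) 1550 mg; (b) 22.0 mg/h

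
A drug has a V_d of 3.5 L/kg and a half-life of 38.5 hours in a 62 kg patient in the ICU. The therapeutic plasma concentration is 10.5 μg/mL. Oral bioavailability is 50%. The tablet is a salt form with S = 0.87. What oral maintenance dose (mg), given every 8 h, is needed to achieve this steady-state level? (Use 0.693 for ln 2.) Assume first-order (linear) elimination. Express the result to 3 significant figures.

754 mg

Vd(total) = 62 kg × 3.5 L/kg = 217.0 L
CL = 0.693 × Vd / t½ = 0.693 × 217.0 / 38.5 = 3.906 L/h
D = CL × Css × τ / F / S = 3.906 × 10.5 × 8 / 0.5 / 0.87 = 754.3 mg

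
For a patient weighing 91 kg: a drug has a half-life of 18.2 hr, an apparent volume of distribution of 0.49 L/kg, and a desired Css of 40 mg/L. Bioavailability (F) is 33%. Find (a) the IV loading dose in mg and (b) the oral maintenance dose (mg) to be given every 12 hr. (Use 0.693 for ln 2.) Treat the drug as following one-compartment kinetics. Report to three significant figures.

(a) 1780 mg; (b) 2470 mg

Vd(total) = 91 kg × 0.49 L/kg = 44.59 L
LD = Vd × C = 44.59 × 40 = 1784 mg
CL = 0.693 × Vd / t½ = 0.693 × 44.59 / 18.2 = 1.698 L/h
D = CL × Css × τ / F = 1.698 × 40 × 12 / 0.33 = 2470 mg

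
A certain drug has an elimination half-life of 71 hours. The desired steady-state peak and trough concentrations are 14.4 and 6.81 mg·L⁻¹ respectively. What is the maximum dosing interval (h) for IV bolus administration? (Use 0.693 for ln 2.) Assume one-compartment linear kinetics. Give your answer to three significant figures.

k = 0.693 / t½ = 0.693 / 71 = 0.009761 h⁻¹
Between IV bolus doses, concentration decays as C = C₀·e^(−kτ), so C_peak/C_trough = e^(kτ).
τ_max = ln(C_peak/C_trough) / k = ln(14.4/6.81) / 0.009761 = 0.7488 / 0.009761 = 76.71 h

76.7 h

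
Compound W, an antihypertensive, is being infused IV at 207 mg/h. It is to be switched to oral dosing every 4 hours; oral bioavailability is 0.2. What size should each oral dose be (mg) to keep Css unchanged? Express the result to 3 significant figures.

To maintain the same Css, the systemic dosing rate must be unchanged: F·D/τ = infusion rate.
D = rate × τ / F = 207 × 4 / 0.2 = 4140 mg

4140 mg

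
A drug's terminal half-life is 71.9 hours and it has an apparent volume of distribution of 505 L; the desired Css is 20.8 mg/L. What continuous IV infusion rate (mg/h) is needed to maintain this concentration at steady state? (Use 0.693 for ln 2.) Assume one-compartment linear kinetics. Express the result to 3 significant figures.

101 mg/h

k = 0.693/71.9 = 0.009638 h⁻¹, so CL = k·Vd = 0.009638 × 505.0 = 4.867 L/h
Infusion rate = CL × Css = 4.867 × 20.8 = 101.2 mg/h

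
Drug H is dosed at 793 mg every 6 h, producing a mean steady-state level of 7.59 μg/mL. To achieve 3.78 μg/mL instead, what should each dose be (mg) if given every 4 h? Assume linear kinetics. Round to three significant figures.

With linear kinetics, Css is proportional to dose rate (D/τ) at fixed clearance.
D₂ = D₁ × (Css,target / Css,current) × (τ₂/τ₁) = 793 × (3.78/7.59) × (4/6) = 263.3 mg

263 mg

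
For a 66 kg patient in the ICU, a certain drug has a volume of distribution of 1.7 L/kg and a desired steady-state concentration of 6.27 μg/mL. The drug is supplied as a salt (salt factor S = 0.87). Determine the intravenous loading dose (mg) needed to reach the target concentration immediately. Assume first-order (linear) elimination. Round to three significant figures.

809 mg

Total Vd = 1.7 × 66 = 112.2 L
LD = Vd × C / S = 112.2 × 6.270 / 0.87 = 808.6 mg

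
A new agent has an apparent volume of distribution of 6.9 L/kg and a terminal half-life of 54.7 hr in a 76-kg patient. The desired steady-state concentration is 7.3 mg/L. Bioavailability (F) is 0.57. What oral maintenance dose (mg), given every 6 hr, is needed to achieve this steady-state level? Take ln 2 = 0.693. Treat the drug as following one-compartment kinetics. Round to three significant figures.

511 mg

Total Vd = 6.9 × 76 = 524.4 L
CL = ln 2 · Vd / t½ = 0.693 × 524.4 / 54.7 = 6.644 L/h
D = CL × Css × τ / F = 6.644 × 7.3 × 6 / 0.57 = 510.5 mg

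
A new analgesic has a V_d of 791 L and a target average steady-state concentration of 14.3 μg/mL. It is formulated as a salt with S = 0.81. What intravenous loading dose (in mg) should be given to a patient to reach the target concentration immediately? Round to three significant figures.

14000 mg

LD = Vd × C / S = 791.0 × 14.30 / 0.81 = 13960 mg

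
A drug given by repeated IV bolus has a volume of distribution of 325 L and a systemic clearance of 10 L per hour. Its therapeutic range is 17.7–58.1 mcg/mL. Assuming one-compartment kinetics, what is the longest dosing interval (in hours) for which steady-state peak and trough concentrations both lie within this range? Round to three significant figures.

k = CL / Vd = 10.00 / 325.0 = 0.03077 h⁻¹
Between IV bolus doses, concentration decays as C = C₀·e^(−kτ), so C_peak/C_trough = e^(kτ).
τ_max = ln(C_peak/C_trough) / k = ln(58.1/17.7) / 0.03077 = 1.189 / 0.03077 = 38.64 h

38.6 h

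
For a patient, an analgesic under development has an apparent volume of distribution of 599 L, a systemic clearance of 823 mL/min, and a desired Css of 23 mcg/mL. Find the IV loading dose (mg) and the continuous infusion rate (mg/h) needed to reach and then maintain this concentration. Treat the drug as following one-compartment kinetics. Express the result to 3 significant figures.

Loading: fill Vd to C_target → 599.0 L × 23 mg/L = 13780 mg
CL = 823 mL/min × 60/1000 = 49.38 L/h
Infusion rate = 49.38 L/h × 23 mg/L = 1136 mg/h

(a) 13800 mg; (b) 1140 mg/h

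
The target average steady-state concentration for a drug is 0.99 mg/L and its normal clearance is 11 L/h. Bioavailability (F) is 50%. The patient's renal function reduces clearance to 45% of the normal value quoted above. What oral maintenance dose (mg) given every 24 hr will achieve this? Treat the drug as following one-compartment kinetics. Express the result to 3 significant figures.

Patient clearance = 0.45 × 11.00 = 4.950 L/h
D = CL × Css × τ / F = 4.950 × 0.99 × 24 / 0.5 = 235.2 mg

235 mg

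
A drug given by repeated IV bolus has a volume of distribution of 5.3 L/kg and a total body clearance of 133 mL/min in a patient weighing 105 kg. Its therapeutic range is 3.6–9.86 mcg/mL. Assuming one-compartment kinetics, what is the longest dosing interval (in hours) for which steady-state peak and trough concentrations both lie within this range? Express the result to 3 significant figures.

70.3 h

Vd(total) = 105 kg × 5.3 L/kg = 556.5 L
CL = 133 mL/min = 133 × 0.06 = 7.980 L/h
k = CL / Vd = 7.980 / 556.5 = 0.01434 h⁻¹
Between IV bolus doses, concentration decays as C = C₀·e^(−kτ), so C_peak/C_trough = e^(kτ).
τ_max = ln(C_peak/C_trough) / k = ln(9.86/3.6) / 0.01434 = 1.008 / 0.01434 = 70.29 h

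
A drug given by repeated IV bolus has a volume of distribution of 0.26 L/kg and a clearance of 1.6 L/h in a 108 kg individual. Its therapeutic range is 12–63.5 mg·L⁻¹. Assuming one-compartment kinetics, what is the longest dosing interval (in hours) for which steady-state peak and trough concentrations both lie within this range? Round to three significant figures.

Total Vd = 0.26 × 108 = 28.08 L
k = CL / Vd = 1.600 / 28.08 = 0.05698 h⁻¹
Between IV bolus doses, concentration decays as C = C₀·e^(−kτ), so C_peak/C_trough = e^(kτ).
τ_max = ln(C_peak/C_trough) / k = ln(63.5/12) / 0.05698 = 1.666 / 0.05698 = 29.24 h

29.2 h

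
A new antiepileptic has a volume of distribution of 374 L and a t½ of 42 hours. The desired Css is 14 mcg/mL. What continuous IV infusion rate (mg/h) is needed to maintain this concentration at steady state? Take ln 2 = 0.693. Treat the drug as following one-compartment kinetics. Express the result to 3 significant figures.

86.4 mg/h

CL = ln 2 · Vd / t½ = 0.693 × 374.0 / 42 = 6.171 L/h
Infusion rate = CL × Css = 6.171 × 14 = 86.39 mg/h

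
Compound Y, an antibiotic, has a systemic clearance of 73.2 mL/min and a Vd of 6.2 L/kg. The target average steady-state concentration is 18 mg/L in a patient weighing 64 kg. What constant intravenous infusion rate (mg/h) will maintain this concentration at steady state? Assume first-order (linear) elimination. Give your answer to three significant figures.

Convert clearance: 73.2 mL/min × 60 min/h ÷ 1000 mL/L = 4.392 L/h
Rate = CL × Css = 4.392 × 18 = 79.06 mg/h

79.1 mg/h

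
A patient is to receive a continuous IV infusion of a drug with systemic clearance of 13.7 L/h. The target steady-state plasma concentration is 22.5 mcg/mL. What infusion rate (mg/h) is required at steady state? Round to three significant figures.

At steady state, infusion rate equals elimination rate: rate in = CL × Css.
R₀ = 13.70 × 22.5 = 308.3 mg/h

308 mg/h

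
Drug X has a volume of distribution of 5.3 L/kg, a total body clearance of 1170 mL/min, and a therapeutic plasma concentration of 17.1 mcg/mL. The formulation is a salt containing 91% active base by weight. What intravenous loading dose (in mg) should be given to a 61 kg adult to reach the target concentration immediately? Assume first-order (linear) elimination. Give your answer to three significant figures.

6080 mg

Vd(total) = 61 kg × 5.3 L/kg = 323.3 L
The loading dose fills Vd to the target concentration.
LD = Vd × C / S = 323.3 × 17.10 / 0.91 = 6075 mg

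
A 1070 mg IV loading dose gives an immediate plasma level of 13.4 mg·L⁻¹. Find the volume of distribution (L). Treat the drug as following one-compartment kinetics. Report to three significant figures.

79.9 L

Immediately after an IV bolus, C₀ = Dose / Vd, so Vd = Dose / C₀.
Vd = 1070 / 13.4 = 79.85 L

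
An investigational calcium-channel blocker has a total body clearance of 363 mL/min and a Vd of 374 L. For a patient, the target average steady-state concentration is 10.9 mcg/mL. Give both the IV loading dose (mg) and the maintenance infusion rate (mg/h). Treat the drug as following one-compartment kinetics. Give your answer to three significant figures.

(a) 4080 mg; (b) 237 mg/h

Loading dose = Vd × C = 374.0 × 10.9 = 4077 mg
CL = 363 mL/min = 363 × 0.06 = 21.78 L/h
Maintenance infusion rate = CL × Css = 21.78 × 10.9 = 237.4 mg/h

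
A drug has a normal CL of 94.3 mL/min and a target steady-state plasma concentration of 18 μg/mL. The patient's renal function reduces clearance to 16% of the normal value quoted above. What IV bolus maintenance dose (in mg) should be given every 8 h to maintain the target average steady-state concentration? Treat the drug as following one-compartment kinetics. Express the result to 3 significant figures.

CL = 94.3 mL/min = 94.3 × 0.06 = 5.658 L/h
Patient clearance = 0.16 × 5.658 = 0.9053 L/h
D = CL × Css × τ = 0.9053 × 18 × 8 = 130.4 mg

130 mg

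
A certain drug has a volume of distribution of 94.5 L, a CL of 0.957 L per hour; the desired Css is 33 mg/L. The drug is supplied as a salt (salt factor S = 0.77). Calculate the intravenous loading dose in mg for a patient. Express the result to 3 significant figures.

LD = Vd × C / S = 94.50 × 33.00 / 0.77 = 4050 mg

4050 mg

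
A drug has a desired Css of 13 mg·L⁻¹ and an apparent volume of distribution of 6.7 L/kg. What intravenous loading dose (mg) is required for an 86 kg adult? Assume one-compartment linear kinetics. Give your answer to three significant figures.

Vd(total) = 86 kg × 6.7 L/kg = 576.2 L
The loading dose fills Vd to the target concentration.
LD = Vd × C = 576.2 × 13.00 = 7491 mg

7490 mg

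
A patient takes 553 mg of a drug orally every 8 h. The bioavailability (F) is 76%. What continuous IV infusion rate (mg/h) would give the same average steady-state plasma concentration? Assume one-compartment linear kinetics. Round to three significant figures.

Equivalent systemic input: infusion rate = F·D/τ.
Rate = 0.76 × 553 / 8 = 52.54 mg/h

52.5 mg/h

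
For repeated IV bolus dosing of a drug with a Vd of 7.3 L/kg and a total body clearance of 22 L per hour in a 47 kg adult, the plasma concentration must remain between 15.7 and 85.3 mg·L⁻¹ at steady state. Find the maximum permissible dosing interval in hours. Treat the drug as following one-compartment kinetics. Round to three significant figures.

Vd(total) = 47 kg × 7.3 L/kg = 343.1 L
k = CL / Vd = 22.00 / 343.1 = 0.06412 h⁻¹
Between IV bolus doses, concentration decays as C = C₀·e^(−kτ), so C_peak/C_trough = e^(kτ).
τ_max = ln(C_peak/C_trough) / k = ln(85.3/15.7) / 0.06412 = 1.693 / 0.06412 = 26.40 h

26.4 h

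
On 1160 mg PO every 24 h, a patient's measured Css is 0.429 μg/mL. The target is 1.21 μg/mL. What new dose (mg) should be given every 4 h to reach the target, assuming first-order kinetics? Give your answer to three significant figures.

With linear kinetics, Css is proportional to dose rate (D/τ) at fixed clearance.
D₂ = D₁ × (Css,target / Css,current) × (τ₂/τ₁) = 1160 × (1.21/0.429) × (4/24) = 545.3 mg

545 mg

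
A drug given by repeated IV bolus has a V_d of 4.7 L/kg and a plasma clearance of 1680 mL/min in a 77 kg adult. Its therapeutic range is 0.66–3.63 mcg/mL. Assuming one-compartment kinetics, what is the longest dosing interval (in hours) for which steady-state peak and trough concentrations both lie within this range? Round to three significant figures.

6.12 h

Total Vd = 4.7 × 77 = 361.9 L
CL = 1680 mL/min × 60/1000 = 100.8 L/h
k = CL / Vd = 100.8 / 361.9 = 0.2785 h⁻¹
Between IV bolus doses, concentration decays as C = C₀·e^(−kτ), so C_peak/C_trough = e^(kτ).
τ_max = ln(C_peak/C_trough) / k = ln(3.63/0.66) / 0.2785 = 1.705 / 0.2785 = 6.122 h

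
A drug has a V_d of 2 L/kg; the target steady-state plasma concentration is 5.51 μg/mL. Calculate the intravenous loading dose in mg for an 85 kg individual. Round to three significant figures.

Total Vd = 2 × 85 = 170.0 L
The loading dose fills Vd to the target concentration.
LD = Vd × C = 170.0 × 5.510 = 936.7 mg

937 mg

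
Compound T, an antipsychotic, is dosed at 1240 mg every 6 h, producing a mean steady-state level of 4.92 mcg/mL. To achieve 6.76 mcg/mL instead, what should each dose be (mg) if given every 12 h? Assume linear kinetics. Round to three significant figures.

With linear kinetics, Css is proportional to dose rate (D/τ) at fixed clearance.
D₂ = D₁ × (Css,target / Css,current) × (τ₂/τ₁) = 1240 × (6.76/4.92) × (12/6) = 3407 mg

3410 mg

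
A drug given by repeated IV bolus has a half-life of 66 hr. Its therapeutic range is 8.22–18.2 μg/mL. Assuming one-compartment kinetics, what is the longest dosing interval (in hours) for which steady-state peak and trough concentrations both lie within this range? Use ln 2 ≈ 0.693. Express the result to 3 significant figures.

75.7 h

k = 0.693 / t½ = 0.693 / 66 = 0.01050 h⁻¹
Between IV bolus doses, concentration decays as C = C₀·e^(−kτ), so C_peak/C_trough = e^(kτ).
τ_max = ln(C_peak/C_trough) / k = ln(18.2/8.22) / 0.01050 = 0.7949 / 0.01050 = 75.70 h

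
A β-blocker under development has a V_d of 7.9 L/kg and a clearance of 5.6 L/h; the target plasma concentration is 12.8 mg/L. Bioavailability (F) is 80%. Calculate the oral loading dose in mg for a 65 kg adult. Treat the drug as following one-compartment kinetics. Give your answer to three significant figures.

Vd = 7.9 L/kg × 65 kg = 513.5 L
LD = Vd × C / F = 513.5 × 12.80 / 0.8 = 8216 mg

8220 mg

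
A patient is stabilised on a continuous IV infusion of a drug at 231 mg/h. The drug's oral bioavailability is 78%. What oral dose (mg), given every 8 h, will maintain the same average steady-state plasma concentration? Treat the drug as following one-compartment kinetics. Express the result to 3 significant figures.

2370 mg

To maintain the same Css, the systemic dosing rate must be unchanged: F·D/τ = infusion rate.
D = rate × τ / F = 231 × 8 / 0.78 = 2369 mg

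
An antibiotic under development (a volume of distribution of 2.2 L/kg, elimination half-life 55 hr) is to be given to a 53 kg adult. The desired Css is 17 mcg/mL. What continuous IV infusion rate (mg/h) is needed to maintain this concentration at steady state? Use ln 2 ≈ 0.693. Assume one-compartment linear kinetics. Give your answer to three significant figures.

Vd = 2.2 L/kg × 53 kg = 116.6 L
k = 0.693/55 = 0.01260 h⁻¹, so CL = k·Vd = 0.01260 × 116.6 = 1.469 L/h
Infusion rate = CL × Css = 1.469 × 17 = 24.97 mg/h

25.0 mg/h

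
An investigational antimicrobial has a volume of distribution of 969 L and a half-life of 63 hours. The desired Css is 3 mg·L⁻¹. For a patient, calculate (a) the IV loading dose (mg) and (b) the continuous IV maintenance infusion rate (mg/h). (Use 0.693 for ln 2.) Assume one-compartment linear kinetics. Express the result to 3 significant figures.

LD = Vd × C = 969.0 × 3 = 2907 mg
CL = 0.693 × Vd / t½ = 0.693 × 969.0 / 63 = 10.66 L/h
Infusion rate = CL × Css = 10.66 × 3 = 31.98 mg/h

(a) 2910 mg; (b) 32.0 mg/h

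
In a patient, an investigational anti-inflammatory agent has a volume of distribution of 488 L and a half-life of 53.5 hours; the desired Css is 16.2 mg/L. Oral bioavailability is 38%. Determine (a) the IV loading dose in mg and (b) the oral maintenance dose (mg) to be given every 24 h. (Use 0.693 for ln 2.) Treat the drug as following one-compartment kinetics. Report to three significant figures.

(a) 7910 mg; (b) 6470 mg

LD = Vd × C = 488.0 × 16.2 = 7906 mg
CL = 0.693 × Vd / t½ = 0.693 × 488.0 / 53.5 = 6.321 L/h
D = CL × Css × τ / F = 6.321 × 16.2 × 24 / 0.38 = 6467 mg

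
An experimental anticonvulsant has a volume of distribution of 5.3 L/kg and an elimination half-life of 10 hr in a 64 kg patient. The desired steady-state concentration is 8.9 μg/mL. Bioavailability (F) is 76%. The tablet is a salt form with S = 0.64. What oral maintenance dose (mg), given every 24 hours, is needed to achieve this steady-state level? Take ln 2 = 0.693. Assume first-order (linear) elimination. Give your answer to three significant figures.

10300 mg

Vd = 5.3 L/kg × 64 kg = 339.2 L
CL = 0.693 × Vd / t½ = 0.693 × 339.2 / 10 = 23.51 L/h
D = CL × Css × τ / F / S = 23.51 × 8.9 × 24 / 0.76 / 0.64 = 10320 mg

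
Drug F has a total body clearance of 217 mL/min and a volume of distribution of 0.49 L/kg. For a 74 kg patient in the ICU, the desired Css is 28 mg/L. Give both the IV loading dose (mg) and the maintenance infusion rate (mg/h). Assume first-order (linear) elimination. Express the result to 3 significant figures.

(a) 1020 mg; (b) 365 mg/h

Vd(total) = 74 kg × 0.49 L/kg = 36.26 L
Loading dose = Vd × C = 36.26 × 28 = 1015 mg
Convert clearance: 217 mL/min × 60 min/h ÷ 1000 mL/L = 13.02 L/h
Maintenance: replace elimination → rate = CL × Css = 13.02 × 28 = 364.6 mg/h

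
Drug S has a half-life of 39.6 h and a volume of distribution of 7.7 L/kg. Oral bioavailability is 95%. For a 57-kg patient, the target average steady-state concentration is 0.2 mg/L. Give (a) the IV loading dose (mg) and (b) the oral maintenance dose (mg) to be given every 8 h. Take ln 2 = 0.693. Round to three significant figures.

Vd = 7.7 L/kg × 57 kg = 438.9 L
LD = Vd × C = 438.9 × 0.2 = 87.78 mg
CL = 0.693 × Vd / t½ = 0.693 × 438.9 / 39.6 = 7.681 L/h
D = CL × Css × τ / F = 7.681 × 0.2 × 8 / 0.95 = 12.94 mg

(a) 87.8 mg; (b) 12.9 mg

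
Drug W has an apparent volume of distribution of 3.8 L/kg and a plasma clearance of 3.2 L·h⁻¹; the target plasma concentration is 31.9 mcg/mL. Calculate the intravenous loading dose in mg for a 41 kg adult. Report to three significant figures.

Total Vd = 3.8 × 41 = 155.8 L
The loading dose fills Vd to the target concentration.
LD = Vd × C = 155.8 × 31.90 = 4970 mg

4970 mg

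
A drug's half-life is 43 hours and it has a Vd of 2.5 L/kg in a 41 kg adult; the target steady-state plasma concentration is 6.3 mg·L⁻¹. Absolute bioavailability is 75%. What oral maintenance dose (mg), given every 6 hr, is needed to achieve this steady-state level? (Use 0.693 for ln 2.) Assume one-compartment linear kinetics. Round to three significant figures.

Total Vd = 2.5 × 41 = 102.5 L
k = 0.693/43 = 0.01612 h⁻¹, so CL = k·Vd = 0.01612 × 102.5 = 1.652 L/h
D = CL × Css × τ / F = 1.652 × 6.3 × 6 / 0.75 = 83.26 mg

83.3 mg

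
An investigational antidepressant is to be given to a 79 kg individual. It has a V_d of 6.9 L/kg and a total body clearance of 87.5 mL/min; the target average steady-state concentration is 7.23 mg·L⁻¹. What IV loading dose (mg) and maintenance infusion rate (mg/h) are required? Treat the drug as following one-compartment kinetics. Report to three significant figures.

(a) 3940 mg; (b) 38.0 mg/h

Vd(total) = 79 kg × 6.9 L/kg = 545.1 L
Loading dose = Vd × C = 545.1 × 7.23 = 3941 mg
CL = 87.5 mL/min = 87.5 × 0.06 = 5.250 L/h
Maintenance infusion rate = CL × Css = 5.250 × 7.23 = 37.96 mg/h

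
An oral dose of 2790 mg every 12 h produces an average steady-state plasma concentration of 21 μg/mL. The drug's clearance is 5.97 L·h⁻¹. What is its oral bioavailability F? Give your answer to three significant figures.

0.539

F·D/τ = CL·Css at steady state → F = CL·Css·τ / D.
F = 5.97 × 21 × 12 / 2790 = 0.539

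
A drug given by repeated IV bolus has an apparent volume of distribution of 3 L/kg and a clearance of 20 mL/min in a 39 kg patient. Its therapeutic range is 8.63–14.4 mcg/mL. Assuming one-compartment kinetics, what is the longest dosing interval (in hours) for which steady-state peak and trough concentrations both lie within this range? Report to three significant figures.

Total Vd = 3 × 39 = 117.0 L
Convert clearance: 20 mL/min × 60 min/h ÷ 1000 mL/L = 1.200 L/h
k = CL / Vd = 1.200 / 117.0 = 0.01026 h⁻¹
Between IV bolus doses, concentration decays as C = C₀·e^(−kτ), so C_peak/C_trough = e^(kτ).
τ_max = ln(C_peak/C_trough) / k = ln(14.4/8.63) / 0.01026 = 0.5120 / 0.01026 = 49.90 h

49.9 h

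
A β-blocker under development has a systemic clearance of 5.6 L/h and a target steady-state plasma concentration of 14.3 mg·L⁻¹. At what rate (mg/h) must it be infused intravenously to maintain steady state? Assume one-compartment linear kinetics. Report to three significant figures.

R₀ = 5.600 × 14.3 = 80.08 mg/h

80.1 mg/h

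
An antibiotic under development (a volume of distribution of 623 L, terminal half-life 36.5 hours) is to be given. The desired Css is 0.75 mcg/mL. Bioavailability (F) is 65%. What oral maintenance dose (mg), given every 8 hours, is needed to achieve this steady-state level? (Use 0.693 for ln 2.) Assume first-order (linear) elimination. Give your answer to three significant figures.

CL = 0.693 × Vd / t½ = 0.693 × 623.0 / 36.5 = 11.83 L/h
D = CL × Css × τ / F = 11.83 × 0.75 × 8 / 0.65 = 109.2 mg

109 mg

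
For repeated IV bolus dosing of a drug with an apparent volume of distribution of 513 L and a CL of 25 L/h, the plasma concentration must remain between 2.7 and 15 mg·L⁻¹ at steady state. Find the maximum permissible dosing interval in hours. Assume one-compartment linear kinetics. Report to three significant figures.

35.2 h

k = CL / Vd = 25.00 / 513.0 = 0.04873 h⁻¹
Between IV bolus doses, concentration decays as C = C₀·e^(−kτ), so C_peak/C_trough = e^(kτ).
τ_max = ln(C_peak/C_trough) / k = ln(15/2.7) / 0.04873 = 1.715 / 0.04873 = 35.19 h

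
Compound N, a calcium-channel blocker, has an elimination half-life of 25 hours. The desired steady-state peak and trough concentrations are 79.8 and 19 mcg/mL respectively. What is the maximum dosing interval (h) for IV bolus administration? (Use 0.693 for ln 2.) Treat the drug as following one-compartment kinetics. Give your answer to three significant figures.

k = 0.693 / t½ = 0.693 / 25 = 0.02772 h⁻¹
Between IV bolus doses, concentration decays as C = C₀·e^(−kτ), so C_peak/C_trough = e^(kτ).
τ_max = ln(C_peak/C_trough) / k = ln(79.8/19) / 0.02772 = 1.435 / 0.02772 = 51.77 h

51.8 h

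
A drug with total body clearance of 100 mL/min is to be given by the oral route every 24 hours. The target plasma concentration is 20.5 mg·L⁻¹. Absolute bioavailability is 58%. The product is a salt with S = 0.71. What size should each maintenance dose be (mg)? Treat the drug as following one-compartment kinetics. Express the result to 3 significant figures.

CL = 100 mL/min × 60/1000 = 6.000 L/h
At steady state, dose per interval replaces the amount cleared in that interval: F·S·D/τ = CL·Css.
D = CL × Css × τ / F / S = 6.000 × 20.5 × 24 / 0.58 / 0.71 = 7169 mg

7170 mg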